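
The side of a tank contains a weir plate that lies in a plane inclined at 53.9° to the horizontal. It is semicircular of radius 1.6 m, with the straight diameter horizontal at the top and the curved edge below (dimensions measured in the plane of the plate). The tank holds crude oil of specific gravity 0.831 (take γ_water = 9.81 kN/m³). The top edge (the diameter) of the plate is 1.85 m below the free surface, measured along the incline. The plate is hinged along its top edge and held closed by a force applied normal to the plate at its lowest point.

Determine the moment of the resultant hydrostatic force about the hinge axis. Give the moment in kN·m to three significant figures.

γ = 0.831 × 9.81 = 8.15211 kN/m³.
Let θ = 53.9° be the plate's angle to the horizontal; measure y along the incline from where the plane meets the free surface. Vertical depth h = y·sinθ with sinθ = 0.807990.
The centroid of a semicircle lies 4r/(3π) = 0.679061 m from the diameter, here below the top edge, so y_c = 1.85 + 0.679061 = 2.52906 m and h_c = 2.52906 × 0.807990 = 2.04346 m.
A = πr²/2 = π × 1.6²/2 = 4.02124 m².
Resultant F = γ·h_c·A = 8.15211 × 2.04346 × 4.02124 = 66.9879 kN.
I_c = (π/8 − 8/(9π))·r⁴ = 0.109757 × 1.6⁴ = 0.719303 m⁴.
Centre of pressure: y_p = y_c + I_c/(y_c·A) = 2.52906 + 0.719303/(2.52906 × 4.02124) = 2.52906 + 0.0707282 = 2.59979 m along the plane.
The resultant acts 0.679061 + 0.0707282 = 0.749789 m (along the plate) below the hinge at the top edge, so the moment about the hinge is M = F × 0.749789 = 66.9879 × 0.749789 = 50.2268 kN·m.

M ≈ 50.2 kN·m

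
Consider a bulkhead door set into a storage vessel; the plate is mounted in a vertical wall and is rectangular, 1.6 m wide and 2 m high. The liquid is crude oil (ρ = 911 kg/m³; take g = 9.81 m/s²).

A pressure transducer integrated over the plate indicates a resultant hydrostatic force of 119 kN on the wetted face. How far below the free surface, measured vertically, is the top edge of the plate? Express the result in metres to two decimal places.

γ = ρg = 911 × 9.81 / 1000 = 8.93691 kN/m³.
A = 1.6 × 2 = 3.2 m².
From F = γ·h_c·A, the centroid depth is h_c = 119/(8.93691 × 3.2) = 4.16111 m.
The centroid lies 2/2 = 1 m below the top edge, so the top edge sits at h_top = 4.16111 − 1 = 3.16111 m below the surface.

d_top ≈ 3.16 m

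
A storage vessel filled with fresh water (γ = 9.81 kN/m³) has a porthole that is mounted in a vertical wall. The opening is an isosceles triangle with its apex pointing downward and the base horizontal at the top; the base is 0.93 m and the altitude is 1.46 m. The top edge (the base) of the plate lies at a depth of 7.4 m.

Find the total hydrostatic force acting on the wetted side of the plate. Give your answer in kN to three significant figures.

F ≈ 52.5 kN

γ = 9.81 kN/m³.
With the apex down, the centroid sits h/3 = 1.46/3 = 0.486667 m below the base (the top edge), so the centroid depth is h_c = 7.4 + 0.486667 = 7.88667 m.
A = ½ × 0.93 × 1.46 = 0.6789 m².
Resultant F = γ·h_c·A = 9.81 × 7.88667 × 0.6789 = 52.5253 kN.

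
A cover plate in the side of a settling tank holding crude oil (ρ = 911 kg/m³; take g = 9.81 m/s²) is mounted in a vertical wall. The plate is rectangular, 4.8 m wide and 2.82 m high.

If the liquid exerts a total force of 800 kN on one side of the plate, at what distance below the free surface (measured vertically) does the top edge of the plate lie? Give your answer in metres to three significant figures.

γ = ρg = 911 × 9.81 / 1000 = 8.93691 kN/m³.
A = 4.8 × 2.82 = 13.536 m².
From F = γ·h_c·A, the centroid depth is h_c = 800/(8.93691 × 13.536) = 6.61321 m.
The centroid lies 2.82/2 = 1.41 m below the top edge, so the top edge sits at h_top = 6.61321 − 1.41 = 5.20321 m below the surface.

d_top ≈ 5.20 m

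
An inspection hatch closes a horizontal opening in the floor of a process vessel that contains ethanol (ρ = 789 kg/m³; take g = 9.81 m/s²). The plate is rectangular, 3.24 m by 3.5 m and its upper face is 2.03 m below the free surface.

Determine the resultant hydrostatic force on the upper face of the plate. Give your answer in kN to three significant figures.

F ≈ 178 kN

γ = ρg = 789 × 9.81 / 1000 = 7.74009 kN/m³.
The plate is horizontal, so pressure is uniform at p = γ·h = 7.74009 × 2.03 = 15.7124 kN/m².
A = 3.24 × 3.5 = 11.34 m².
F = p·A = 15.7124 × 11.34 = 178.179 kN.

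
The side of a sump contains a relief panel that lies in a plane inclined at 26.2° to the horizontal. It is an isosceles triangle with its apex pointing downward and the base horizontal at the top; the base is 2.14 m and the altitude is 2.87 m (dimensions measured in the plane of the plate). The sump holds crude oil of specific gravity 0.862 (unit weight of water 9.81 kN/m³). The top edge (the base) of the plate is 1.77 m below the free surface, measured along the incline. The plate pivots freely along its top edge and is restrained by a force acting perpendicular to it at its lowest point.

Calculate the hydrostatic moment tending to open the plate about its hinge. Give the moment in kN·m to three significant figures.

M ≈ 35.2 kN·m

γ = 0.862 × 9.81 = 8.45622 kN/m³.
Let θ = 26.2° be the plate's angle to the horizontal; measure y along the incline from where the plane meets the free surface. Vertical depth h = y·sinθ with sinθ = 0.441506.
With the apex down, the centroid sits h/3 = 2.87/3 = 0.956667 m below the base (the top edge), so y_c = 1.77 + 0.956667 = 2.72667 m and h_c = 2.72667 × 0.441506 = 1.20384 m.
A = ½ × 2.14 × 2.87 = 3.0709 m².
Resultant F = γ·h_c·A = 8.45622 × 1.20384 × 3.0709 = 31.2616 kN.
I_c = b·h³/36 = 2.14 × 2.87³/36 = 1.40526 m⁴.
Centre of pressure: y_p = y_c + I_c/(y_c·A) = 2.72667 + 1.40526/(2.72667 × 3.0709) = 2.72667 + 0.167826 = 2.8945 m along the plane.
The resultant acts 0.956667 + 0.167826 = 1.12449 m (along the plate) below the hinge at the top edge, so the moment about the hinge is M = F × 1.12449 = 31.2616 × 1.12449 = 35.1534 kN·m.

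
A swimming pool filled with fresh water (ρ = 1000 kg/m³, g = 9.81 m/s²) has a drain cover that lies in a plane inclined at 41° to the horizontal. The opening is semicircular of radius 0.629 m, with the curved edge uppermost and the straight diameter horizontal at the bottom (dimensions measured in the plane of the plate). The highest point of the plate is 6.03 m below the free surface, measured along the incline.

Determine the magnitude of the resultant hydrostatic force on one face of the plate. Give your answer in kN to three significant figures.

F ≈ 25.6 kN

γ = ρg = 1000 × 9.81 = 9810 N/m³ = 9.81 kN/m³.
Let θ = 41° be the plate's angle to the horizontal; measure y along the incline from where the plane meets the free surface. Vertical depth h = y·sinθ with sinθ = 0.656059.
The centroid lies 4r/(3π) = 0.266956 m above the diameter, so r − 4r/(3π) = 0.629 − 0.266956 = 0.362044 m below the topmost point, so y_c = 6.03 + 0.362044 = 6.39204 m and h_c = 6.39204 × 0.656059 = 4.19356 m.
A = πr²/2 = π × 0.629²/2 = 0.621471 m².
Resultant F = γ·h_c·A = 9.81 × 4.19356 × 0.621471 = 25.5666 kN.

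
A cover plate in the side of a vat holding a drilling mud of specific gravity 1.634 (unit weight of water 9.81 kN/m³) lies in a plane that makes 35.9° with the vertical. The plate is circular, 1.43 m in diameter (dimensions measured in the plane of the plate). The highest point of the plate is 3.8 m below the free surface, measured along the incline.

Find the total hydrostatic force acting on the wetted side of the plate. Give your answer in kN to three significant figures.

F ≈ 94.2 kN

γ = 1.634 × 9.81 = 16.02954 kN/m³.
The plate makes 35.9° with the vertical, i.e. θ = 90° − 35.9° = 54.1° to the horizontal. Measuring y along the incline from the free-surface line, vertical depth h = y·sinθ with sinθ = 0.810042.
The centroid is at the centre, 0.715 m below the top of the plate, so y_c = 3.8 + 0.715 = 4.515 m and h_c = 4.515 × 0.810042 = 3.65734 m.
A = π(0.715)² = 1.60606 m².
Resultant F = γ·h_c·A = 16.02954 × 3.65734 × 1.60606 = 94.156 kN.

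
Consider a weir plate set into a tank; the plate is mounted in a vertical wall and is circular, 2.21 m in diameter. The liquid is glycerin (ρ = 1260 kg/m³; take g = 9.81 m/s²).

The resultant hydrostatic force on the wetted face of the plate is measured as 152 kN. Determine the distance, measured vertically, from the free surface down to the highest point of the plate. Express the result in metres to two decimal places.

d_top ≈ 2.10 m

γ = ρg = 1260 × 9.81 / 1000 = 12.3606 kN/m³.
A = π(1.105)² = 3.83596 m².
From F = γ·h_c·A, the centroid depth is h_c = 152/(12.3606 × 3.83596) = 3.20575 m.
The centroid is at the centre, 1.105 m below the top of the plate, so the highest point sits at h_top = 3.20575 − 1.105 = 2.10075 m below the surface.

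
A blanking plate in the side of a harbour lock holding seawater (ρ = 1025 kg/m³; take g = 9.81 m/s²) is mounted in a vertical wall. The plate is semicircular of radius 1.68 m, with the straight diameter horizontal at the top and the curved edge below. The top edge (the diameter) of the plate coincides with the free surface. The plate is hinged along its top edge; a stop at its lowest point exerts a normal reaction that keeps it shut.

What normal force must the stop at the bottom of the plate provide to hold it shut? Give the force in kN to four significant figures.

γ = ρg = 1025 × 9.81 / 1000 = 10.05525 kN/m³.
The centroid of a semicircle lies 4r/(3π) = 0.713014 m from the diameter, here below the top edge, so the centroid depth is h_c = 0.713014 m.
A = πr²/2 = π × 1.68²/2 = 4.43342 m².
Resultant F = γ·h_c·A = 10.05525 × 0.713014 × 4.43342 = 31.7856 kN.
I_c = (π/8 − 8/(9π))·r⁴ = 0.109757 × 1.68⁴ = 0.874318 m⁴.
Centre of pressure: y_p = y_c + I_c/(y_c·A) = 0.713014 + 0.874318/(0.713014 × 4.43342) = 0.713014 + 0.276587 = 0.989601 m along the plane.
The resultant acts 0.713014 + 0.276587 = 0.989601 m (along the plate) below the hinge at the top edge, so the moment about the hinge is M = F × 0.989601 = 31.7856 × 0.989601 = 31.4551 kN·m.
A normal force at the bottom, 1.68 m from the hinge, must supply this moment: P = 31.4551/1.68 = 18.7233 kN.

P ≈ 18.72 kN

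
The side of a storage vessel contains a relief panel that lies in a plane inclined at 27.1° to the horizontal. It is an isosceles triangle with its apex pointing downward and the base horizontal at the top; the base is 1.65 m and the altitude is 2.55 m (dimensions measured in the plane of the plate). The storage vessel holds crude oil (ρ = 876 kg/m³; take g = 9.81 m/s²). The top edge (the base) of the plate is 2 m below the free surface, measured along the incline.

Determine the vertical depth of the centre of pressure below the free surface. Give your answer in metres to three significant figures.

γ = ρg = 876 × 9.81 / 1000 = 8.59356 kN/m³.
Let θ = 27.1° be the plate's angle to the horizontal; measure y along the incline from where the plane meets the free surface. Vertical depth h = y·sinθ with sinθ = 0.455545.
With the apex down, the centroid sits h/3 = 2.55/3 = 0.85 m below the base (the top edge), so y_c = 2 + 0.85 = 2.85 m and h_c = 2.85 × 0.455545 = 1.2983 m.
A = ½ × 1.65 × 2.55 = 2.10375 m².
Resultant F = γ·h_c·A = 8.59356 × 1.2983 × 2.10375 = 23.4716 kN.
I_c = b·h³/36 = 1.65 × 2.55³/36 = 0.75998 m⁴.
Centre of pressure: y_p = y_c + I_c/(y_c·A) = 2.85 + 0.75998/(2.85 × 2.10375) = 2.85 + 0.126754 = 2.97675 m along the plane.
Vertically, h_p = y_p·sinθ = 2.97675 × 0.455545 = 1.35604 m.

h_p = 1.36 m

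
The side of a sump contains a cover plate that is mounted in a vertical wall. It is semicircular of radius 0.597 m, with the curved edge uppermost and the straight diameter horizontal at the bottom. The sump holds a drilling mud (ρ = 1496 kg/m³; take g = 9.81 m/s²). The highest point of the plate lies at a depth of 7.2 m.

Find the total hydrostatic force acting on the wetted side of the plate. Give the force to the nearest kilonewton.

F ≈ 62 kN

γ = ρg = 1496 × 9.81 / 1000 = 14.67576 kN/m³.
The centroid lies 4r/(3π) = 0.253375 m above the diameter, so r − 4r/(3π) = 0.597 − 0.253375 = 0.343625 m below the topmost point, so the centroid depth is h_c = 7.2 + 0.343625 = 7.54363 m.
A = πr²/2 = π × 0.597²/2 = 0.559846 m².
Resultant F = γ·h_c·A = 14.67576 × 7.54363 × 0.559846 = 61.9797 kN.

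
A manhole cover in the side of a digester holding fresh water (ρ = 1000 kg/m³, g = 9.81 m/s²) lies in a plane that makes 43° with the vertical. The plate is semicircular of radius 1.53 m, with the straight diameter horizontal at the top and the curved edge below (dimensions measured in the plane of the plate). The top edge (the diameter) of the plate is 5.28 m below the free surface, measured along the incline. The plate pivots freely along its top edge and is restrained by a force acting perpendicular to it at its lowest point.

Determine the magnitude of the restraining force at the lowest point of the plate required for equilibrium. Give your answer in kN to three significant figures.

P ≈ 69.2 kN

γ = ρg = 1000 × 9.81 = 9810 N/m³ = 9.81 kN/m³.
The plate makes 43° with the vertical, i.e. θ = 90° − 43° = 47° to the horizontal. Measuring y along the incline from the free-surface line, vertical depth h = y·sinθ with sinθ = 0.731354.
The centroid of a semicircle lies 4r/(3π) = 0.649352 m from the diameter, here below the top edge, so y_c = 5.28 + 0.649352 = 5.92935 m and h_c = 5.92935 × 0.731354 = 4.33645 m.
A = πr²/2 = π × 1.53²/2 = 3.67708 m².
Resultant F = γ·h_c·A = 9.81 × 4.33645 × 3.67708 = 156.425 kN.
I_c = (π/8 − 8/(9π))·r⁴ = 0.109757 × 1.53⁴ = 0.601448 m⁴.
Centre of pressure: y_p = y_c + I_c/(y_c·A) = 5.92935 + 0.601448/(5.92935 × 3.67708) = 5.92935 + 0.0275859 = 5.95694 m along the plane.
The resultant acts 0.649352 + 0.0275859 = 0.676938 m (along the plate) below the hinge at the top edge, so the moment about the hinge is M = F × 0.676938 = 156.425 × 0.676938 = 105.89 kN·m.
A normal force at the bottom, 1.53 m from the hinge, must supply this moment: P = 105.89/1.53 = 69.2092 kN.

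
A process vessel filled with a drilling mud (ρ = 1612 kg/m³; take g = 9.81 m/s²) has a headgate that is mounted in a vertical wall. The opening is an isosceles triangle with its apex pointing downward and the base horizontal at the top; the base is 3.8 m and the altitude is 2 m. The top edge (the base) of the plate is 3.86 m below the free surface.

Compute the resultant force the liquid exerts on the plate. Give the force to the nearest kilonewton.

F ≈ 272 kN

γ = ρg = 1612 × 9.81 / 1000 = 15.81372 kN/m³.
With the apex down, the centroid sits h/3 = 2/3 = 0.666667 m below the base (the top edge), so the centroid depth is h_c = 3.86 + 0.666667 = 4.52667 m.
A = ½ × 3.8 × 2 = 3.8 m².
Resultant F = γ·h_c·A = 15.81372 × 4.52667 × 3.8 = 272.017 kN.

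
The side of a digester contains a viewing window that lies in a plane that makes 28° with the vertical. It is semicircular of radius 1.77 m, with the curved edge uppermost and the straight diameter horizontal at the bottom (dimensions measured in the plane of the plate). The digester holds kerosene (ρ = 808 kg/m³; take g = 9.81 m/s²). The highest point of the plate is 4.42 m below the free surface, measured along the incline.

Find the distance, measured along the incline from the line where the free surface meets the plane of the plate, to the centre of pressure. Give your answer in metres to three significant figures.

y_p = 5.48 m

γ = ρg = 808 × 9.81 / 1000 = 7.92648 kN/m³.
The plate makes 28° with the vertical, i.e. θ = 90° − 28° = 62° to the horizontal. Measuring y along the incline from the free-surface line, vertical depth h = y·sinθ with sinθ = 0.882948.
The centroid lies 4r/(3π) = 0.751211 m above the diameter, so r − 4r/(3π) = 1.77 − 0.751211 = 1.01879 m below the topmost point, so y_c = 4.42 + 1.01879 = 5.43879 m and h_c = 5.43879 × 0.882948 = 4.80217 m.
A = πr²/2 = π × 1.77²/2 = 4.92115 m².
Resultant F = γ·h_c·A = 7.92648 × 4.80217 × 4.92115 = 187.32 kN.
I_c = (π/8 − 8/(9π))·r⁴ = 0.109757 × 1.77⁴ = 1.07727 m⁴.
Centre of pressure: y_p = y_c + I_c/(y_c·A) = 5.43879 + 1.07727/(5.43879 × 4.92115) = 5.43879 + 0.0402491 = 5.47904 m along the plane.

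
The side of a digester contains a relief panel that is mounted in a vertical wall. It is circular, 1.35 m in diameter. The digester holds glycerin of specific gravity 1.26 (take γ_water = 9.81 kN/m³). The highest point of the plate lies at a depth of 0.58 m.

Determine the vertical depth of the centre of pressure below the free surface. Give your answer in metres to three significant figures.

γ = 1.26 × 9.81 = 12.3606 kN/m³.
The centroid is at the centre, 0.675 m below the top of the plate, so the centroid depth is h_c = 0.58 + 0.675 = 1.255 m.
A = π(0.675)² = 1.43139 m².
Resultant F = γ·h_c·A = 12.3606 × 1.255 × 1.43139 = 22.2045 kN.
I_c = πr⁴/4 = π × 0.675⁴/4 = 0.163044 m⁴.
Centre of pressure: y_p = y_c + I_c/(y_c·A) = 1.255 + 0.163044/(1.255 × 1.43139) = 1.255 + 0.0907618 = 1.34576 m along the plane.

h_p = 1.35 m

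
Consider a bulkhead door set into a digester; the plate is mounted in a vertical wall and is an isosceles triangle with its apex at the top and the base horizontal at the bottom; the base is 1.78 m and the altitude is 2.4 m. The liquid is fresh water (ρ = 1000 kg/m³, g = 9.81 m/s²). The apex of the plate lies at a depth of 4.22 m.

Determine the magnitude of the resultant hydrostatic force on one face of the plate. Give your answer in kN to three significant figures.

F ≈ 122 kN

γ = ρg = 1000 × 9.81 = 9810 N/m³ = 9.81 kN/m³.
With the apex up, the centroid sits 2h/3 = 2 × 2.4/3 = 1.6 m below the apex, so the centroid depth is h_c = 4.22 + 1.6 = 5.82 m.
A = ½ × 1.78 × 2.4 = 2.136 m².
Resultant F = γ·h_c·A = 9.81 × 5.82 × 2.136 = 121.953 kN.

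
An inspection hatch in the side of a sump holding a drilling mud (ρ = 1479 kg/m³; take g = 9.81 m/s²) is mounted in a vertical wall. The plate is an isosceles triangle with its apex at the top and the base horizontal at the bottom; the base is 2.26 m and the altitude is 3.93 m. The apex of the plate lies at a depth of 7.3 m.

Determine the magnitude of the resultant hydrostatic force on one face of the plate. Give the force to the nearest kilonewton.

F ≈ 639 kN

γ = ρg = 1479 × 9.81 / 1000 = 14.50899 kN/m³.
With the apex up, the centroid sits 2h/3 = 2 × 3.93/3 = 2.62 m below the apex, so the centroid depth is h_c = 7.3 + 2.62 = 9.92 m.
A = ½ × 2.26 × 3.93 = 4.4409 m².
Resultant F = γ·h_c·A = 14.50899 × 9.92 × 4.4409 = 639.175 kN.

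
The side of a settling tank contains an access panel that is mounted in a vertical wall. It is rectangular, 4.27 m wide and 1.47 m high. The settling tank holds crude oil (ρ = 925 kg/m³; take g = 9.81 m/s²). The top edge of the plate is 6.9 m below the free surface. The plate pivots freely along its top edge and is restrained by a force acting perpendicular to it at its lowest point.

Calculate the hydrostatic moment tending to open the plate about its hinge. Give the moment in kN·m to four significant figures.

γ = ρg = 925 × 9.81 / 1000 = 9.07425 kN/m³.
The centroid lies 1.47/2 = 0.735 m below the top edge, so the centroid depth is h_c = 6.9 + 0.735 = 7.635 m.
A = 4.27 × 1.47 = 6.2769 m².
Resultant F = γ·h_c·A = 9.07425 × 7.635 × 6.2769 = 434.876 kN.
I_c = b·h³/12 = 4.27 × 1.47³/12 = 1.13031 m⁴.
Centre of pressure: y_p = y_c + I_c/(y_c·A) = 7.635 + 1.13031/(7.635 × 6.2769) = 7.635 + 0.0235854 = 7.65859 m along the plane.
The resultant acts 0.735 + 0.0235854 = 0.758585 m (along the plate) below the hinge at the top edge, so the moment about the hinge is M = F × 0.758585 = 434.876 × 0.758585 = 329.89 kN·m.

M ≈ 329.9 kN·m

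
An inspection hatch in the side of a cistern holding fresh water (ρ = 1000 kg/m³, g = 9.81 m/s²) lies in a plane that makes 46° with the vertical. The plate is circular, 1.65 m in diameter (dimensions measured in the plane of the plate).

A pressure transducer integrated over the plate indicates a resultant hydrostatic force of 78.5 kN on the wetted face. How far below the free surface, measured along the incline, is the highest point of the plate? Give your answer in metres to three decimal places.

γ = ρg = 1000 × 9.81 = 9810 N/m³ = 9.81 kN/m³.
A = π(0.825)² = 2.13825 m².
From F = γ·h_c·A, the centroid depth is h_c = 78.5/(9.81 × 2.13825) = 3.74233 m.
The plate makes 46° with the vertical, i.e. θ = 90° − 46° = 44° to the horizontal. Measuring y along the incline from the free-surface line, vertical depth h = y·sinθ with sinθ = 0.694658.
Along the incline, y_c = h_c/sinθ = 3.74233/0.694658 = 5.3873 m.
The centroid is at the centre, 0.825 m below the top of the plate, so the highest point sits at y_top = 5.3873 − 0.825 = 4.5623 m along the incline.

y_top ≈ 4.562 m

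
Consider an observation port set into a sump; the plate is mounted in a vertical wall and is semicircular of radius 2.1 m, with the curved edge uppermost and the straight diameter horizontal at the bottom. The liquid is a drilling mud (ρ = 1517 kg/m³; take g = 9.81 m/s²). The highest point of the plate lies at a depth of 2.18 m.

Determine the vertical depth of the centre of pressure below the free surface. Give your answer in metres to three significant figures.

γ = ρg = 1517 × 9.81 / 1000 = 14.88177 kN/m³.
The centroid lies 4r/(3π) = 0.891268 m above the diameter, so r − 4r/(3π) = 2.1 − 0.891268 = 1.20873 m below the topmost point, so the centroid depth is h_c = 2.18 + 1.20873 = 3.38873 m.
A = πr²/2 = π × 2.1²/2 = 6.92721 m².
Resultant F = γ·h_c·A = 14.88177 × 3.38873 × 6.92721 = 349.341 kN.
I_c = (π/8 − 8/(9π))·r⁴ = 0.109757 × 2.1⁴ = 2.13457 m⁴.
Centre of pressure: y_p = y_c + I_c/(y_c·A) = 3.38873 + 2.13457/(3.38873 × 6.92721) = 3.38873 + 0.0909317 = 3.47966 m along the plane.

h_p = 3.48 m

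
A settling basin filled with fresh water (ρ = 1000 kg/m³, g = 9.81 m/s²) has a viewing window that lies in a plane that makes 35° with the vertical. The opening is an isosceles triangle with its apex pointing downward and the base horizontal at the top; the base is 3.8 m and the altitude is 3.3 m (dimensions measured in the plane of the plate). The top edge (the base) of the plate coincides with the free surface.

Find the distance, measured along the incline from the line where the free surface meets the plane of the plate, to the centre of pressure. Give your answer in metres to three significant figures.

y_p = 1.65 m

γ = ρg = 1000 × 9.81 = 9810 N/m³ = 9.81 kN/m³.
The plate makes 35° with the vertical, i.e. θ = 90° − 35° = 55° to the horizontal. Measuring y along the incline from the free-surface line, vertical depth h = y·sinθ with sinθ = 0.819152.
With the apex down, the centroid sits h/3 = 3.3/3 = 1.1 m below the base (the top edge), so y_c = 1.1 m and h_c = 1.1 × 0.819152 = 0.901067 m.
A = ½ × 3.8 × 3.3 = 6.27 m².
Resultant F = γ·h_c·A = 9.81 × 0.901067 × 6.27 = 55.4235 kN.
I_c = b·h³/36 = 3.8 × 3.3³/36 = 3.79335 m⁴.
Centre of pressure: y_p = y_c + I_c/(y_c·A) = 1.1 + 3.79335/(1.1 × 6.27) = 1.1 + 0.55 = 1.65 m along the plane.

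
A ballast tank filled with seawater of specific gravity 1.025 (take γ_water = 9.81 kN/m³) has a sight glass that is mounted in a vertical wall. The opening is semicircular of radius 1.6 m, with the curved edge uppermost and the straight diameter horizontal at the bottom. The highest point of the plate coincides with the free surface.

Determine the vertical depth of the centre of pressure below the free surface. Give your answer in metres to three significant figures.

γ = 1.025 × 9.81 = 10.05525 kN/m³.
The centroid lies 4r/(3π) = 0.679061 m above the diameter, so r − 4r/(3π) = 1.6 − 0.679061 = 0.920939 m below the topmost point, so the centroid depth is h_c = 0.920939 m.
A = πr²/2 = π × 1.6²/2 = 4.02124 m².
Resultant F = γ·h_c·A = 10.05525 × 0.920939 × 4.02124 = 37.2378 kN.
I_c = (π/8 − 8/(9π))·r⁴ = 0.109757 × 1.6⁴ = 0.719303 m⁴.
Centre of pressure: y_p = y_c + I_c/(y_c·A) = 0.920939 + 0.719303/(0.920939 × 4.02124) = 0.920939 + 0.194232 = 1.11517 m along the plane.

h_p = 1.12 m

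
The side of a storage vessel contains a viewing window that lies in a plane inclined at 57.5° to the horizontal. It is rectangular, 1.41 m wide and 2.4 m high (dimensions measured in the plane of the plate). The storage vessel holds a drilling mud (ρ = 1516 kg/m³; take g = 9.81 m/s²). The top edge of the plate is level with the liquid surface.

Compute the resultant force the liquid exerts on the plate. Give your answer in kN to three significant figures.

F ≈ 50.9 kN

γ = ρg = 1516 × 9.81 / 1000 = 14.87196 kN/m³.
Let θ = 57.5° be the plate's angle to the horizontal; measure y along the incline from where the plane meets the free surface. Vertical depth h = y·sinθ with sinθ = 0.843391.
The centroid lies 2.4/2 = 1.2 m below the top edge, so y_c = 1.2 m and h_c = 1.2 × 0.843391 = 1.01207 m.
A = 1.41 × 2.4 = 3.384 m².
Resultant F = γ·h_c·A = 14.87196 × 1.01207 × 3.384 = 50.9342 kN.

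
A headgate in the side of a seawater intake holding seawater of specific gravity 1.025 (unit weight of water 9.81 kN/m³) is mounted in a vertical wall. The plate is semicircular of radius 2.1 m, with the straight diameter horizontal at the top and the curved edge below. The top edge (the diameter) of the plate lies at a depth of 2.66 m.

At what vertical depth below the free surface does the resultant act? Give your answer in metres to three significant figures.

h_p = 3.64 m

γ = 1.025 × 9.81 = 10.05525 kN/m³.
The centroid of a semicircle lies 4r/(3π) = 0.891268 m from the diameter, here below the top edge, so the centroid depth is h_c = 2.66 + 0.891268 = 3.55127 m.
A = πr²/2 = π × 2.1²/2 = 6.92721 m².
Resultant F = γ·h_c·A = 10.05525 × 3.55127 × 6.92721 = 247.363 kN.
I_c = (π/8 − 8/(9π))·r⁴ = 0.109757 × 2.1⁴ = 2.13457 m⁴.
Centre of pressure: y_p = y_c + I_c/(y_c·A) = 3.55127 + 2.13457/(3.55127 × 6.92721) = 3.55127 + 0.0867698 = 3.63804 m along the plane.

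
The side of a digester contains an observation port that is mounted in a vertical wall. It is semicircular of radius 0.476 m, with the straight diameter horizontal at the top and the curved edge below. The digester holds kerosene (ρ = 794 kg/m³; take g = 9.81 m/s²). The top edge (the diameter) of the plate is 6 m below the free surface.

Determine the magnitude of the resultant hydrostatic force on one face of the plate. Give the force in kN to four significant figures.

γ = ρg = 794 × 9.81 / 1000 = 7.78914 kN/m³.
The centroid of a semicircle lies 4r/(3π) = 0.202021 m from the diameter, here below the top edge, so the centroid depth is h_c = 6 + 0.202021 = 6.20202 m.
A = πr²/2 = π × 0.476²/2 = 0.355905 m².
Resultant F = γ·h_c·A = 7.78914 × 6.20202 × 0.355905 = 17.1932 kN.

F ≈ 17.19 kN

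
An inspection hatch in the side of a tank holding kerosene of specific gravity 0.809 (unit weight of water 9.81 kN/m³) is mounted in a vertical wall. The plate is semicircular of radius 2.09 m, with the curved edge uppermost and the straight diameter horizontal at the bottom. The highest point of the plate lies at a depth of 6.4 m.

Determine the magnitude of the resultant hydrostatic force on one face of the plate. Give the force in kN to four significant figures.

γ = 0.809 × 9.81 = 7.93629 kN/m³.
The centroid lies 4r/(3π) = 0.887024 m above the diameter, so r − 4r/(3π) = 2.09 − 0.887024 = 1.20298 m below the topmost point, so the centroid depth is h_c = 6.4 + 1.20298 = 7.60298 m.
A = πr²/2 = π × 2.09²/2 = 6.8614 m².
Resultant F = γ·h_c·A = 7.93629 × 7.60298 × 6.8614 = 414.013 kN.

F ≈ 414.0 kN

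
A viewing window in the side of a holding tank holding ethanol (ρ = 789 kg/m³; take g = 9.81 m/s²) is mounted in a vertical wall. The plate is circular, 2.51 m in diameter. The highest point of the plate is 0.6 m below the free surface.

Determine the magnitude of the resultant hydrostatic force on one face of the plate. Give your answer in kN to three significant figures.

γ = ρg = 789 × 9.81 / 1000 = 7.74009 kN/m³.
The centroid is at the centre, 1.255 m below the top of the plate, so the centroid depth is h_c = 0.6 + 1.255 = 1.855 m.
A = π(1.255)² = 4.94809 m².
Resultant F = γ·h_c·A = 7.74009 × 1.855 × 4.94809 = 71.044 kN.

F ≈ 71.0 kN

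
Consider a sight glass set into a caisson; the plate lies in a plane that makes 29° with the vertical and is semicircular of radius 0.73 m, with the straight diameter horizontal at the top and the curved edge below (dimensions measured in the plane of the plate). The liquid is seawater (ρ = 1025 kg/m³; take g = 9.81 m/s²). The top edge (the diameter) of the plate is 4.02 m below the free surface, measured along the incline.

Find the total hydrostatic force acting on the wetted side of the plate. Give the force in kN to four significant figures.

γ = ρg = 1025 × 9.81 / 1000 = 10.05525 kN/m³.
The plate makes 29° with the vertical, i.e. θ = 90° − 29° = 61° to the horizontal. Measuring y along the incline from the free-surface line, vertical depth h = y·sinθ with sinθ = 0.874620.
The centroid of a semicircle lies 4r/(3π) = 0.309822 m from the diameter, here below the top edge, so y_c = 4.02 + 0.309822 = 4.32982 m and h_c = 4.32982 × 0.874620 = 3.78695 m.
A = πr²/2 = π × 0.73²/2 = 0.837077 m².
Resultant F = γ·h_c·A = 10.05525 × 3.78695 × 0.837077 = 31.8748 kN.

F ≈ 31.87 kN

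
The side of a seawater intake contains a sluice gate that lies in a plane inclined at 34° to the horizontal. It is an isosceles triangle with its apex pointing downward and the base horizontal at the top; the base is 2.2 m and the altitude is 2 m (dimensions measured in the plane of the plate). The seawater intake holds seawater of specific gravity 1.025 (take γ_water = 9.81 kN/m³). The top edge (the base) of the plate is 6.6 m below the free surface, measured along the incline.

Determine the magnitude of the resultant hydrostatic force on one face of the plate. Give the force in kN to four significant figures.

F ≈ 89.89 kN

γ = 1.025 × 9.81 = 10.05525 kN/m³.
Let θ = 34° be the plate's angle to the horizontal; measure y along the incline from where the plane meets the free surface. Vertical depth h = y·sinθ with sinθ = 0.559193.
With the apex down, the centroid sits h/3 = 2/3 = 0.666667 m below the base (the top edge), so y_c = 6.6 + 0.666667 = 7.26667 m and h_c = 7.26667 × 0.559193 = 4.06347 m.
A = ½ × 2.2 × 2 = 2.2 m².
Resultant F = γ·h_c·A = 10.05525 × 4.06347 × 2.2 = 89.8903 kN.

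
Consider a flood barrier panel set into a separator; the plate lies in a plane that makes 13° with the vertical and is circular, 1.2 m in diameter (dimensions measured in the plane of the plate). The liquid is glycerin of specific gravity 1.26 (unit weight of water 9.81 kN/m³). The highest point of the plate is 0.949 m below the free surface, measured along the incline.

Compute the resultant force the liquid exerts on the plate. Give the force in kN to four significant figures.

γ = 1.26 × 9.81 = 12.3606 kN/m³.
The plate makes 13° with the vertical, i.e. θ = 90° − 13° = 77° to the horizontal. Measuring y along the incline from the free-surface line, vertical depth h = y·sinθ with sinθ = 0.974370.
The centroid is at the centre, 0.6 m below the top of the plate, so y_c = 0.949 + 0.6 = 1.549 m and h_c = 1.549 × 0.974370 = 1.5093 m.
A = π(0.6)² = 1.13097 m².
Resultant F = γ·h_c·A = 12.3606 × 1.5093 × 1.13097 = 21.0992 kN.

F ≈ 21.10 kN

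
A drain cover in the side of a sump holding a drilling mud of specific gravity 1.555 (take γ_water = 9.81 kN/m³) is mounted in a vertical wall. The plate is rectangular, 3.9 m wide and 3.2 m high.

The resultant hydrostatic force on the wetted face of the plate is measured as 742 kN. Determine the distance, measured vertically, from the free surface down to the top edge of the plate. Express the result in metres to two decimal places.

γ = 1.555 × 9.81 = 15.25455 kN/m³.
A = 3.9 × 3.2 = 12.48 m².
From F = γ·h_c·A, the centroid depth is h_c = 742/(15.25455 × 12.48) = 3.89753 m.
The centroid lies 3.2/2 = 1.6 m below the top edge, so the top edge sits at h_top = 3.89753 − 1.6 = 2.29753 m below the surface.

d_top ≈ 2.30 m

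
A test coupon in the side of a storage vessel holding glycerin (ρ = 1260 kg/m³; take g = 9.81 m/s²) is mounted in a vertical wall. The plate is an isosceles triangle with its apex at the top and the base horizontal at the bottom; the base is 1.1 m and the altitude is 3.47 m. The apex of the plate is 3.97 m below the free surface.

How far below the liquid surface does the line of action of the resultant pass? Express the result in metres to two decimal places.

h_p = 6.39 m

γ = ρg = 1260 × 9.81 / 1000 = 12.3606 kN/m³.
With the apex up, the centroid sits 2h/3 = 2 × 3.47/3 = 2.31333 m below the apex, so the centroid depth is h_c = 3.97 + 2.31333 = 6.28333 m.
A = ½ × 1.1 × 3.47 = 1.9085 m².
Resultant F = γ·h_c·A = 12.3606 × 6.28333 × 1.9085 = 148.225 kN.
I_c = b·h³/36 = 1.1 × 3.47³/36 = 1.27667 m⁴.
Centre of pressure: y_p = y_c + I_c/(y_c·A) = 6.28333 + 1.27667/(6.28333 × 1.9085) = 6.28333 + 0.106462 = 6.38979 m along the plane.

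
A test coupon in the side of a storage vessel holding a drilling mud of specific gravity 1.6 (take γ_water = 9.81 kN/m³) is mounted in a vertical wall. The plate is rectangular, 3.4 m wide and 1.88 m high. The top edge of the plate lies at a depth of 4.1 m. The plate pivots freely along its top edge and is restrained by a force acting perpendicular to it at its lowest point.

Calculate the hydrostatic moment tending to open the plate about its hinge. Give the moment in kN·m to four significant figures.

γ = 1.6 × 9.81 = 15.696 kN/m³.
The centroid lies 1.88/2 = 0.94 m below the top edge, so the centroid depth is h_c = 4.1 + 0.94 = 5.04 m.
A = 3.4 × 1.88 = 6.392 m².
Resultant F = γ·h_c·A = 15.696 × 5.04 × 6.392 = 505.657 kN.
I_c = b·h³/12 = 3.4 × 1.88³/12 = 1.88266 m⁴.
Centre of pressure: y_p = y_c + I_c/(y_c·A) = 5.04 + 1.88266/(5.04 × 6.392) = 5.04 + 0.0584392 = 5.09844 m along the plane.
The resultant acts 0.94 + 0.0584392 = 0.998439 m (along the plate) below the hinge at the top edge, so the moment about the hinge is M = F × 0.998439 = 505.657 × 0.998439 = 504.868 kN·m.

M ≈ 504.9 kN·m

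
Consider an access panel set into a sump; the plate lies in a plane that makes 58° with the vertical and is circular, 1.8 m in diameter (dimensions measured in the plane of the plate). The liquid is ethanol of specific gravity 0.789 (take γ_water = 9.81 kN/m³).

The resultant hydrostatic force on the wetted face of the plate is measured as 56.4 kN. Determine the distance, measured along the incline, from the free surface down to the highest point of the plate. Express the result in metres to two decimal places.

γ = 0.789 × 9.81 = 7.74009 kN/m³.
A = π(0.9)² = 2.54469 m².
From F = γ·h_c·A, the centroid depth is h_c = 56.4/(7.74009 × 2.54469) = 2.86351 m.
The plate makes 58° with the vertical, i.e. θ = 90° − 58° = 32° to the horizontal. Measuring y along the incline from the free-surface line, vertical depth h = y·sinθ with sinθ = 0.529919.
Along the incline, y_c = h_c/sinθ = 2.86351/0.529919 = 5.40367 m.
The centroid is at the centre, 0.9 m below the top of the plate, so the highest point sits at y_top = 5.40367 − 0.9 = 4.50367 m along the incline.

y_top ≈ 4.50 m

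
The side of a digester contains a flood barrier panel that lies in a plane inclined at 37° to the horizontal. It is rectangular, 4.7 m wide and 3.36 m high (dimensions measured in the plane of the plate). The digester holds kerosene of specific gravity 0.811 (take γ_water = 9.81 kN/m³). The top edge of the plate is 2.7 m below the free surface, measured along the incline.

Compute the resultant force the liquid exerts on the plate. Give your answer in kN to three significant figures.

F ≈ 331 kN

γ = 0.811 × 9.81 = 7.95591 kN/m³.
Let θ = 37° be the plate's angle to the horizontal; measure y along the incline from where the plane meets the free surface. Vertical depth h = y·sinθ with sinθ = 0.601815.
The centroid lies 3.36/2 = 1.68 m below the top edge, so y_c = 2.7 + 1.68 = 4.38 m and h_c = 4.38 × 0.601815 = 2.63595 m.
A = 4.7 × 3.36 = 15.792 m².
Resultant F = γ·h_c·A = 7.95591 × 2.63595 × 15.792 = 331.18 kN.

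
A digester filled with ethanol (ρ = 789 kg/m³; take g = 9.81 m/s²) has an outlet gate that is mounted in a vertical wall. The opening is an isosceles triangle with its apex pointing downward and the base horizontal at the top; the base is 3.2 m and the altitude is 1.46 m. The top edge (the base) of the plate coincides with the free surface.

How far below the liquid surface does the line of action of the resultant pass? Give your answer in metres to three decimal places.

γ = ρg = 789 × 9.81 / 1000 = 7.74009 kN/m³.
With the apex down, the centroid sits h/3 = 1.46/3 = 0.486667 m below the base (the top edge), so the centroid depth is h_c = 0.486667 m.
A = ½ × 3.2 × 1.46 = 2.336 m².
Resultant F = γ·h_c·A = 7.74009 × 0.486667 × 2.336 = 8.79935 kN.
I_c = b·h³/36 = 3.2 × 1.46³/36 = 0.276634 m⁴.
Centre of pressure: y_p = y_c + I_c/(y_c·A) = 0.486667 + 0.276634/(0.486667 × 2.336) = 0.486667 + 0.243333 = 0.73 m along the plane.

h_p = 0.730 m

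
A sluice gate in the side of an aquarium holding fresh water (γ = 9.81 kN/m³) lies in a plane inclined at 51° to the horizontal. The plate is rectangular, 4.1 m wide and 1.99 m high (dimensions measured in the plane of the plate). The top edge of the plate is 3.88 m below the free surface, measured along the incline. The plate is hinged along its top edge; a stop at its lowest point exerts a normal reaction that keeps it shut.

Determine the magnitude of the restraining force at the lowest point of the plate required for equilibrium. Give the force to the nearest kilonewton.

γ = 9.81 kN/m³.
Let θ = 51° be the plate's angle to the horizontal; measure y along the incline from where the plane meets the free surface. Vertical depth h = y·sinθ with sinθ = 0.777146.
The centroid lies 1.99/2 = 0.995 m below the top edge, so y_c = 3.88 + 0.995 = 4.875 m and h_c = 4.875 × 0.777146 = 3.78859 m.
A = 4.1 × 1.99 = 8.159 m².
Resultant F = γ·h_c·A = 9.81 × 3.78859 × 8.159 = 303.238 kN.
I_c = b·h³/12 = 4.1 × 1.99³/12 = 2.69254 m⁴.
Centre of pressure: y_p = y_c + I_c/(y_c·A) = 4.875 + 2.69254/(4.875 × 8.159) = 4.875 + 0.0676941 = 4.94269 m along the plane.
The resultant acts 0.995 + 0.0676941 = 1.06269 m (along the plate) below the hinge at the top edge, so the moment about the hinge is M = F × 1.06269 = 303.238 × 1.06269 = 322.248 kN·m.
A normal force at the bottom, 1.99 m from the hinge, must supply this moment: P = 322.248/1.99 = 161.934 kN.

P ≈ 162 kN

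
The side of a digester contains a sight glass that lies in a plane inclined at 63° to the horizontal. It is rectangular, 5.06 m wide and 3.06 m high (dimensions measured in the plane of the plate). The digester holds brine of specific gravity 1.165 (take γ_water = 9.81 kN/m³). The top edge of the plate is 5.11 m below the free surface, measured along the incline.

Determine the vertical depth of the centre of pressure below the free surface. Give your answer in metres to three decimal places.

h_p = 6.021 m

γ = 1.165 × 9.81 = 11.42865 kN/m³.
Let θ = 63° be the plate's angle to the horizontal; measure y along the incline from where the plane meets the free surface. Vertical depth h = y·sinθ with sinθ = 0.891007.
The centroid lies 3.06/2 = 1.53 m below the top edge, so y_c = 5.11 + 1.53 = 6.64 m and h_c = 6.64 × 0.891007 = 5.91629 m.
A = 5.06 × 3.06 = 15.4836 m².
Resultant F = γ·h_c·A = 11.42865 × 5.91629 × 15.4836 = 1046.93 kN.
I_c = b·h³/12 = 5.06 × 3.06³/12 = 12.0819 m⁴.
Centre of pressure: y_p = y_c + I_c/(y_c·A) = 6.64 + 12.0819/(6.64 × 15.4836) = 6.64 + 0.117516 = 6.75752 m along the plane.
Vertically, h_p = y_p·sinθ = 6.75752 × 0.891007 = 6.021 m.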